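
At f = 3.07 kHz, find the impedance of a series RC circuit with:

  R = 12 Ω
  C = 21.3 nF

Step 1 — Angular frequency: ω = 2π·f = 2π·3070 = 1.929e+04 rad/s.
Step 2 — Component impedances:
  R: Z = R = 12 Ω
  C: Z = 1/(jωC) = -j/(ω·C) = 0 - j2434 Ω
Step 3 — Series combination: Z_total = R + C = 12 - j2434 Ω = 2434∠-89.7° Ω.

Z = 12 - j2434 Ω = 2434∠-89.7° Ω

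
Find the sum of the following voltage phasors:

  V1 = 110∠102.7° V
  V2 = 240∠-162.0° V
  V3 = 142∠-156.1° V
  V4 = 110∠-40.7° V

Step 1 — Convert each phasor to rectangular form:
  V1 = 110·(cos(102.7°) + j·sin(102.7°)) = -24.18 + j107.3 V
  V2 = 240·(cos(-162.0°) + j·sin(-162.0°)) = -228.3 - j74.16 V
  V3 = 142·(cos(-156.1°) + j·sin(-156.1°)) = -129.8 - j57.53 V
  V4 = 110·(cos(-40.7°) + j·sin(-40.7°)) = 83.39 - j71.73 V
Step 2 — Sum components: V_total = -298.9 - j96.12 V.
Step 3 — Convert to polar: |V_total| = 313.9 V, ∠V_total = -162.2°.

V_total = 313.9∠-162.2° V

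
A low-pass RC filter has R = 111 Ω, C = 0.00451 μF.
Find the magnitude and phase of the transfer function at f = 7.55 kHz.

Step 1 — Angular frequency: ω = 2π·7550 = 4.744e+04 rad/s.
Step 2 — Transfer function: H(jω) = 1/(1 + jωRC).
Step 3 — Denominator: 1 + jωRC = 1 + j·4.744e+04·111·4.51e-09 = 1 + j0.02375.
Step 4 — H = 0.9994 - j0.02373.
Step 5 — Magnitude: |H| = 0.9997 (-0.0 dB); phase: φ = -1.4°.

|H| = 0.9997 (-0.0 dB), φ = -1.4°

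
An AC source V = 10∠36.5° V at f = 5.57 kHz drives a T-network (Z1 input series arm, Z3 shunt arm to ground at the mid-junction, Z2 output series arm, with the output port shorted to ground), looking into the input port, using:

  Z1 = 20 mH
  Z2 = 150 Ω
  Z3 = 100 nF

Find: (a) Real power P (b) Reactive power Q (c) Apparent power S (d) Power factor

Step 1 — Angular frequency: ω = 2π·f = 2π·5570 = 3.5e+04 rad/s.
Step 2 — Component impedances:
  Z1: Z = jωL = j·3.5e+04·0.02 = 0 + j699.9 Ω
  Z2: Z = R = 150 Ω
  Z3: Z = 1/(jωC) = -j/(ω·C) = 0 - j285.7 Ω
Step 3 — With the output port shorted to ground, the output series arm Z2 runs from the junction to ground; the shunt arm Z3 also runs from the junction to ground. They appear in parallel: Z3 || Z2 = 117.6 - j61.73 Ω.
Step 4 — Series with input arm Z1: Z_in = Z1 + (Z3 || Z2) = 117.6 + j638.2 Ω = 649∠79.6° Ω.
Step 5 — Source phasor: V = 10∠36.5° V = 8.039 + j5.948 V.
Step 6 — Current: I = V / Z = 0.01126 - j0.01052 A = 0.01541∠-43.1° A.
Step 7 — Complex power: S = V·I* = 0.02792 + j0.1515 VA.
Step 8 — Real power: P = Re(S) = 0.02792 W.
Step 9 — Reactive power: Q = Im(S) = 0.1515 VAR.
Step 10 — Apparent power: |S| = 0.1541 VA.
Step 11 — Power factor: PF = P/|S| = 0.1812 (lagging).

(a) P = 0.02792 W  (b) Q = 0.1515 VAR  (c) S = 0.1541 VA  (d) PF = 0.1812 (lagging)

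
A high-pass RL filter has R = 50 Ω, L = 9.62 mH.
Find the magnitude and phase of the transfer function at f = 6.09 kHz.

Step 1 — Angular frequency: ω = 2π·6090 = 3.826e+04 rad/s.
Step 2 — Transfer function: H(jω) = jωL/(R + jωL).
Step 3 — Numerator jωL = j·368.1; denominator R + jωL = 50 + j368.1.
Step 4 — H = 0.9819 + j0.1334.
Step 5 — Magnitude: |H| = 0.9909 (-0.1 dB); phase: φ = 7.7°.

|H| = 0.9909 (-0.1 dB), φ = 7.7°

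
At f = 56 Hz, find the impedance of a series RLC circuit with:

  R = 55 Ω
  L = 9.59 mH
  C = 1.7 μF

Step 1 — Angular frequency: ω = 2π·f = 2π·56 = 351.9 rad/s.
Step 2 — Component impedances:
  R: Z = R = 55 Ω
  L: Z = jωL = j·351.9·0.00959 = 0 + j3.374 Ω
  C: Z = 1/(jωC) = -j/(ω·C) = 0 - j1672 Ω
Step 3 — Series combination: Z_total = R + L + C = 55 - j1668 Ω = 1669∠-88.1° Ω.

Z = 55 - j1668 Ω = 1669∠-88.1° Ω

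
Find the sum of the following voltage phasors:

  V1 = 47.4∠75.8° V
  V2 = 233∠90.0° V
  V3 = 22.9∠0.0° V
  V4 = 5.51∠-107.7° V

Step 1 — Convert each phasor to rectangular form:
  V1 = 47.4·(cos(75.8°) + j·sin(75.8°)) = 11.63 + j45.95 V
  V2 = 233·(cos(90.0°) + j·sin(90.0°)) = 0 + j233 V
  V3 = 22.9·(cos(0.0°) + j·sin(0.0°)) = 22.9 V
  V4 = 5.51·(cos(-107.7°) + j·sin(-107.7°)) = -1.675 - j5.249 V
Step 2 — Sum components: V_total = 32.85 + j273.7 V.
Step 3 — Convert to polar: |V_total| = 275.7 V, ∠V_total = 83.2°.

V_total = 275.7∠83.2° V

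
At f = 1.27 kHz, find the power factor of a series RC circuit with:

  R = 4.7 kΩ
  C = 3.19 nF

Step 1 — Angular frequency: ω = 2π·f = 2π·1270 = 7980 rad/s.
Step 2 — Component impedances:
  R: Z = R = 4700 Ω
  C: Z = 1/(jωC) = -j/(ω·C) = 0 - j3.928e+04 Ω
Step 3 — Series combination: Z_total = R + C = 4700 - j3.928e+04 Ω = 3.957e+04∠-83.2° Ω.
Step 4 — Power factor: PF = cos(φ) = Re(Z)/|Z| = 4700/3.957e+04 = 0.1188.
Step 5 — Type: Im(Z) = -3.928e+04 ⇒ leading (phase φ = -83.2°).

PF = 0.1188 (leading, φ = -83.2°)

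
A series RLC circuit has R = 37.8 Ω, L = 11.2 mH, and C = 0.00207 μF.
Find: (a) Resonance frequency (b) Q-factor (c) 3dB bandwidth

Step 1 — Resonance: ω₀ = 1/√(LC) = 1/√(0.0112·2.07e-09) = 2.077e+05 rad/s.
Step 2 — f₀ = ω₀/(2π) = 3.305e+04 Hz.
Step 3 — Series Q: Q = ω₀L/R = 2.077e+05·0.0112/37.8 = 61.54.
Step 4 — Bandwidth: Δω = ω₀/Q = 3375 rad/s; BW = Δω/(2π) = 537.1 Hz.

(a) f₀ = 3.305e+04 Hz  (b) Q = 61.54  (c) BW = 537.1 Hz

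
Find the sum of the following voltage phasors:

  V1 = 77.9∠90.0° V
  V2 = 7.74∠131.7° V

Step 1 — Convert each phasor to rectangular form:
  V1 = 77.9·(cos(90.0°) + j·sin(90.0°)) = 0 + j77.9 V
  V2 = 7.74·(cos(131.7°) + j·sin(131.7°)) = -5.149 + j5.779 V
Step 2 — Sum components: V_total = -5.149 + j83.68 V.
Step 3 — Convert to polar: |V_total| = 83.84 V, ∠V_total = 93.5°.

V_total = 83.84∠93.5° V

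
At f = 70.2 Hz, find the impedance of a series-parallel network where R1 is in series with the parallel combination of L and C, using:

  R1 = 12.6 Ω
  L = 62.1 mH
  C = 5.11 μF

Step 1 — Angular frequency: ω = 2π·f = 2π·70.2 = 441.1 rad/s.
Step 2 — Component impedances:
  R1: Z = R = 12.6 Ω
  L: Z = jωL = j·441.1·0.0621 = 0 + j27.39 Ω
  C: Z = 1/(jωC) = -j/(ω·C) = 0 - j443.7 Ω
Step 3 — Parallel branch: L || C = 1/(1/L + 1/C) = 0 + j29.19 Ω.
Step 4 — Series with R1: Z_total = R1 + (L || C) = 12.6 + j29.19 Ω = 31.8∠66.7° Ω.

Z = 12.6 + j29.19 Ω = 31.8∠66.7° Ω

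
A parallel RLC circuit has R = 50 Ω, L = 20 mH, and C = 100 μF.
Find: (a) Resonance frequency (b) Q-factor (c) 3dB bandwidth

Step 1 — Resonance: ω₀ = 1/√(LC) = 1/√(0.02·0.0001) = 707.1 rad/s.
Step 2 — f₀ = ω₀/(2π) = 112.5 Hz.
Step 3 — Parallel Q: Q = R/(ω₀L) = 50/(707.1·0.02) = 3.536.
Step 4 — Bandwidth: Δω = ω₀/Q = 200 rad/s; BW = Δω/(2π) = 31.83 Hz.

(a) f₀ = 112.5 Hz  (b) Q = 3.536  (c) BW = 31.83 Hz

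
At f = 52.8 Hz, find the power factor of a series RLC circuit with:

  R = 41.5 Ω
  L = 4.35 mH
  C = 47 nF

Step 1 — Angular frequency: ω = 2π·f = 2π·52.8 = 331.8 rad/s.
Step 2 — Component impedances:
  R: Z = R = 41.5 Ω
  L: Z = jωL = j·331.8·0.00435 = 0 + j1.443 Ω
  C: Z = 1/(jωC) = -j/(ω·C) = 0 - j6.413e+04 Ω
Step 3 — Series combination: Z_total = R + L + C = 41.5 - j6.413e+04 Ω = 6.413e+04∠-90.0° Ω.
Step 4 — Power factor: PF = cos(φ) = Re(Z)/|Z| = 41.5/6.413e+04 = 0.0006471.
Step 5 — Type: Im(Z) = -6.413e+04 ⇒ leading (phase φ = -90.0°).

PF = 0.0006471 (leading, φ = -90.0°)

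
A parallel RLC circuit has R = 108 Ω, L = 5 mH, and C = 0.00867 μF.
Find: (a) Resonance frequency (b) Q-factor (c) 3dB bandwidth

Step 1 — Resonance: ω₀ = 1/√(LC) = 1/√(0.005·8.67e-09) = 1.519e+05 rad/s.
Step 2 — f₀ = ω₀/(2π) = 2.417e+04 Hz.
Step 3 — Parallel Q: Q = R/(ω₀L) = 108/(1.519e+05·0.005) = 0.1422.
Step 4 — Bandwidth: Δω = ω₀/Q = 1.068e+06 rad/s; BW = Δω/(2π) = 1.7e+05 Hz.

(a) f₀ = 2.417e+04 Hz  (b) Q = 0.1422  (c) BW = 1.7e+05 Hz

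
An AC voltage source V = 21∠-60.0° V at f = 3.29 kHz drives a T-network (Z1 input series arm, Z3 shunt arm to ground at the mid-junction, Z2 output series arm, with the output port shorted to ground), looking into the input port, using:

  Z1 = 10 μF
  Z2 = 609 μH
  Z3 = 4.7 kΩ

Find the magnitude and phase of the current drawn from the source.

Step 1 — Angular frequency: ω = 2π·f = 2π·3290 = 2.067e+04 rad/s.
Step 2 — Component impedances:
  Z1: Z = 1/(jωC) = -j/(ω·C) = 0 - j4.838 Ω
  Z2: Z = jωL = j·2.067e+04·0.000609 = 0 + j12.59 Ω
  Z3: Z = R = 4700 Ω
Step 3 — With the output port shorted to ground, the output series arm Z2 runs from the junction to ground; the shunt arm Z3 also runs from the junction to ground. They appear in parallel: Z3 || Z2 = 0.03372 + j12.59 Ω.
Step 4 — Series with input arm Z1: Z_in = Z1 + (Z3 || Z2) = 0.03372 + j7.751 Ω = 7.751∠89.8° Ω.
Step 5 — Source phasor: V = 21∠-60.0° V = 10.5 - j18.19 V.
Step 6 — Ohm's law: I = V / Z_total = (10.5 - j18.19) / (0.03372 + j7.751) = -2.34 - j1.365 A.
Step 7 — Convert to polar: |I| = 2.709 A, ∠I = -149.8°.

I = 2.709∠-149.8° A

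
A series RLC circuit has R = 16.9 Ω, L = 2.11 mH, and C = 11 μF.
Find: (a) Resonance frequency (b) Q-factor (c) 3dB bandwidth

Step 1 — Resonance condition Im(Z)=0 gives ω₀ = 1/√(LC).
Step 2 — ω₀ = 1/√(0.00211·1.1e-05) = 6564 rad/s.
Step 3 — f₀ = ω₀/(2π) = 1045 Hz.
Step 4 — Series Q: Q = ω₀L/R = 6564·0.00211/16.9 = 0.8195.
Step 5 — 3dB bandwidth: Δω = ω₀/Q = 8009 rad/s; BW = Δω/(2π) = 1275 Hz.

(a) f₀ = 1045 Hz  (b) Q = 0.8195  (c) BW = 1275 Hz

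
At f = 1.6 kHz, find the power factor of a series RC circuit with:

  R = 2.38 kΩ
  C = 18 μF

Step 1 — Angular frequency: ω = 2π·f = 2π·1600 = 1.005e+04 rad/s.
Step 2 — Component impedances:
  R: Z = R = 2380 Ω
  C: Z = 1/(jωC) = -j/(ω·C) = 0 - j5.526 Ω
Step 3 — Series combination: Z_total = R + C = 2380 - j5.526 Ω = 2380∠-0.1° Ω.
Step 4 — Power factor: PF = cos(φ) = Re(Z)/|Z| = 2380/2380 = 1.
Step 5 — Type: Im(Z) = -5.526 ⇒ leading (phase φ = -0.1°).

PF = 1 (leading, φ = -0.1°)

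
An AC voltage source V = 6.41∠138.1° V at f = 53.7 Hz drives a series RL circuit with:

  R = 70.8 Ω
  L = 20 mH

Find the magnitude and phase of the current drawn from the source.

Step 1 — Angular frequency: ω = 2π·f = 2π·53.7 = 337.4 rad/s.
Step 2 — Component impedances:
  R: Z = R = 70.8 Ω
  L: Z = jωL = j·337.4·0.02 = 0 + j6.748 Ω
Step 3 — Series combination: Z_total = R + L = 70.8 + j6.748 Ω = 71.12∠5.4° Ω.
Step 4 — Source phasor: V = 6.41∠138.1° V = -4.771 + j4.281 V.
Step 5 — Ohm's law: I = V / Z_total = (-4.771 + j4.281) / (70.8 + j6.748) = -0.06107 + j0.06628 A.
Step 6 — Convert to polar: |I| = 0.09013 A, ∠I = 132.7°.

I = 0.09013∠132.7° A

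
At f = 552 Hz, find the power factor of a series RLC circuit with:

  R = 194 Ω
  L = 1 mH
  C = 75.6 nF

Step 1 — Angular frequency: ω = 2π·f = 2π·552 = 3468 rad/s.
Step 2 — Component impedances:
  R: Z = R = 194 Ω
  L: Z = jωL = j·3468·0.001 = 0 + j3.468 Ω
  C: Z = 1/(jωC) = -j/(ω·C) = 0 - j3814 Ω
Step 3 — Series combination: Z_total = R + L + C = 194 - j3810 Ω = 3815∠-87.1° Ω.
Step 4 — Power factor: PF = cos(φ) = Re(Z)/|Z| = 194/3815 = 0.05085.
Step 5 — Type: Im(Z) = -3810 ⇒ leading (phase φ = -87.1°).

PF = 0.05085 (leading, φ = -87.1°)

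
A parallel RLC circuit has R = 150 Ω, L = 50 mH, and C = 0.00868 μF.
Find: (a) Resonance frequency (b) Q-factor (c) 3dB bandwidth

Step 1 — Resonance: ω₀ = 1/√(LC) = 1/√(0.05·8.68e-09) = 4.8e+04 rad/s.
Step 2 — f₀ = ω₀/(2π) = 7640 Hz.
Step 3 — Parallel Q: Q = R/(ω₀L) = 150/(4.8e+04·0.05) = 0.0625.
Step 4 — Bandwidth: Δω = ω₀/Q = 7.68e+05 rad/s; BW = Δω/(2π) = 1.222e+05 Hz.

(a) f₀ = 7640 Hz  (b) Q = 0.0625  (c) BW = 1.222e+05 Hz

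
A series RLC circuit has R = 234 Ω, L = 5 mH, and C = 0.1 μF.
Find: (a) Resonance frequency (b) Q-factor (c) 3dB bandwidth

Step 1 — Resonance condition Im(Z)=0 gives ω₀ = 1/√(LC).
Step 2 — ω₀ = 1/√(0.005·1e-07) = 4.472e+04 rad/s.
Step 3 — f₀ = ω₀/(2π) = 7118 Hz.
Step 4 — Series Q: Q = ω₀L/R = 4.472e+04·0.005/234 = 0.9556.
Step 5 — 3dB bandwidth: Δω = ω₀/Q = 4.68e+04 rad/s; BW = Δω/(2π) = 7448 Hz.

(a) f₀ = 7118 Hz  (b) Q = 0.9556  (c) BW = 7448 Hz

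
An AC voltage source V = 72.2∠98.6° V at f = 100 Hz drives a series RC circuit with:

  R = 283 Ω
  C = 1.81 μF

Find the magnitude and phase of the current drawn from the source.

Step 1 — Angular frequency: ω = 2π·f = 2π·100 = 628.3 rad/s.
Step 2 — Component impedances:
  R: Z = R = 283 Ω
  C: Z = 1/(jωC) = -j/(ω·C) = 0 - j879.3 Ω
Step 3 — Series combination: Z_total = R + C = 283 - j879.3 Ω = 923.7∠-72.2° Ω.
Step 4 — Source phasor: V = 72.2∠98.6° V = -10.8 + j71.39 V.
Step 5 — Ohm's law: I = V / Z_total = (-10.8 + j71.39) / (283 - j879.3) = -0.07715 + j0.01255 A.
Step 6 — Convert to polar: |I| = 0.07816 A, ∠I = 170.8°.

I = 0.07816∠170.8° A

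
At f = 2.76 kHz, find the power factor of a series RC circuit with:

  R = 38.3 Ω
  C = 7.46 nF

Step 1 — Angular frequency: ω = 2π·f = 2π·2760 = 1.734e+04 rad/s.
Step 2 — Component impedances:
  R: Z = R = 38.3 Ω
  C: Z = 1/(jωC) = -j/(ω·C) = 0 - j7730 Ω
Step 3 — Series combination: Z_total = R + C = 38.3 - j7730 Ω = 7730∠-89.7° Ω.
Step 4 — Power factor: PF = cos(φ) = Re(Z)/|Z| = 38.3/7730 = 0.004955.
Step 5 — Type: Im(Z) = -7730 ⇒ leading (phase φ = -89.7°).

PF = 0.004955 (leading, φ = -89.7°)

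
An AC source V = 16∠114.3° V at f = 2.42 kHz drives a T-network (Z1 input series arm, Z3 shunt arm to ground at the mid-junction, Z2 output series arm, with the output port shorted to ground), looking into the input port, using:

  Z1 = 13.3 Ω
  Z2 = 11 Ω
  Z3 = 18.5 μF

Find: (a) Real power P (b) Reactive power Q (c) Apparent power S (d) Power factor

Step 1 — Angular frequency: ω = 2π·f = 2π·2420 = 1.521e+04 rad/s.
Step 2 — Component impedances:
  Z1: Z = R = 13.3 Ω
  Z2: Z = R = 11 Ω
  Z3: Z = 1/(jωC) = -j/(ω·C) = 0 - j3.555 Ω
Step 3 — With the output port shorted to ground, the output series arm Z2 runs from the junction to ground; the shunt arm Z3 also runs from the junction to ground. They appear in parallel: Z3 || Z2 = 1.04 - j3.219 Ω.
Step 4 — Series with input arm Z1: Z_in = Z1 + (Z3 || Z2) = 14.34 - j3.219 Ω = 14.7∠-12.7° Ω.
Step 5 — Source phasor: V = 16∠114.3° V = -6.584 + j14.58 V.
Step 6 — Current: I = V / Z = -0.6544 + j0.87 A = 1.089∠127.0° A.
Step 7 — Complex power: S = V·I* = 17 - j3.815 VA.
Step 8 — Real power: P = Re(S) = 17 W.
Step 9 — Reactive power: Q = Im(S) = -3.815 VAR.
Step 10 — Apparent power: |S| = 17.42 VA.
Step 11 — Power factor: PF = P/|S| = 0.9757 (leading).

(a) P = 17 W  (b) Q = -3.815 VAR  (c) S = 17.42 VA  (d) PF = 0.9757 (leading)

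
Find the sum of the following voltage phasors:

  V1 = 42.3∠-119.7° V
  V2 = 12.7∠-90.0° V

Step 1 — Convert each phasor to rectangular form:
  V1 = 42.3·(cos(-119.7°) + j·sin(-119.7°)) = -20.96 - j36.74 V
  V2 = 12.7·(cos(-90.0°) + j·sin(-90.0°)) = 0 - j12.7 V
Step 2 — Sum components: V_total = -20.96 - j49.44 V.
Step 3 — Convert to polar: |V_total| = 53.7 V, ∠V_total = -113.0°.

V_total = 53.7∠-113.0° V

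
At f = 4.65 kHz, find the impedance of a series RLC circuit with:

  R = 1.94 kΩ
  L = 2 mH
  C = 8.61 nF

Step 1 — Angular frequency: ω = 2π·f = 2π·4650 = 2.922e+04 rad/s.
Step 2 — Component impedances:
  R: Z = R = 1940 Ω
  L: Z = jωL = j·2.922e+04·0.002 = 0 + j58.43 Ω
  C: Z = 1/(jωC) = -j/(ω·C) = 0 - j3975 Ω
Step 3 — Series combination: Z_total = R + L + C = 1940 - j3917 Ω = 4371∠-63.7° Ω.

Z = 1940 - j3917 Ω = 4371∠-63.7° Ω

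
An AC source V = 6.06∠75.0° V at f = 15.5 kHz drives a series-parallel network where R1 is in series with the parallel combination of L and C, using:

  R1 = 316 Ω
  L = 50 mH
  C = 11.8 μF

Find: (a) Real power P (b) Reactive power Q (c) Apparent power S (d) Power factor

Step 1 — Angular frequency: ω = 2π·f = 2π·1.55e+04 = 9.739e+04 rad/s.
Step 2 — Component impedances:
  R1: Z = R = 316 Ω
  L: Z = jωL = j·9.739e+04·0.05 = 0 + j4869 Ω
  C: Z = 1/(jωC) = -j/(ω·C) = 0 - j0.8702 Ω
Step 3 — Parallel branch: L || C = 1/(1/L + 1/C) = 0 - j0.8703 Ω.
Step 4 — Series with R1: Z_total = R1 + (L || C) = 316 - j0.8703 Ω = 316∠-0.2° Ω.
Step 5 — Source phasor: V = 6.06∠75.0° V = 1.568 + j5.854 V.
Step 6 — Current: I = V / Z = 0.004912 + j0.01854 A = 0.01918∠75.2° A.
Step 7 — Complex power: S = V·I* = 0.1162 - j0.0003201 VA.
Step 8 — Real power: P = Re(S) = 0.1162 W.
Step 9 — Reactive power: Q = Im(S) = -0.0003201 VAR.
Step 10 — Apparent power: |S| = 0.1162 VA.
Step 11 — Power factor: PF = P/|S| = 1 (leading).

(a) P = 0.1162 W  (b) Q = -0.0003201 VAR  (c) S = 0.1162 VA  (d) PF = 1 (leading)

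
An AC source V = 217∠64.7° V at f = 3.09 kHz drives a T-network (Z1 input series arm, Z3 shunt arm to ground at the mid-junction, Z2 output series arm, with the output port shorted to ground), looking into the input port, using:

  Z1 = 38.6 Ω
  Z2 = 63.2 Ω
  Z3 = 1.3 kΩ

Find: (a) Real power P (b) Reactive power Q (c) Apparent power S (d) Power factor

Step 1 — Angular frequency: ω = 2π·f = 2π·3090 = 1.942e+04 rad/s.
Step 2 — Component impedances:
  Z1: Z = R = 38.6 Ω
  Z2: Z = R = 63.2 Ω
  Z3: Z = R = 1300 Ω
Step 3 — With the output port shorted to ground, the output series arm Z2 runs from the junction to ground; the shunt arm Z3 also runs from the junction to ground. They appear in parallel: Z3 || Z2 = 60.27 Ω.
Step 4 — Series with input arm Z1: Z_in = Z1 + (Z3 || Z2) = 98.87 Ω = 98.87∠0.0° Ω.
Step 5 — Source phasor: V = 217∠64.7° V = 92.74 + j196.2 V.
Step 6 — Current: I = V / Z = 0.938 + j1.984 A = 2.195∠64.7° A.
Step 7 — Complex power: S = V·I* = 476.3 VA.
Step 8 — Real power: P = Re(S) = 476.3 W.
Step 9 — Reactive power: Q = Im(S) = 0 VAR.
Step 10 — Apparent power: |S| = 476.3 VA.
Step 11 — Power factor: PF = P/|S| = 1 (unity).

(a) P = 476.3 W  (b) Q = 0 VAR  (c) S = 476.3 VA  (d) PF = 1 (unity)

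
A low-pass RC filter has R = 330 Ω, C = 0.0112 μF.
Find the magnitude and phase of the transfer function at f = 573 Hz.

Step 1 — Angular frequency: ω = 2π·573 = 3600 rad/s.
Step 2 — Transfer function: H(jω) = 1/(1 + jωRC).
Step 3 — Denominator: 1 + jωRC = 1 + j·3600·330·1.12e-08 = 1 + j0.01331.
Step 4 — H = 0.9998 - j0.0133.
Step 5 — Magnitude: |H| = 0.9999 (-0.0 dB); phase: φ = -0.8°.

|H| = 0.9999 (-0.0 dB), φ = -0.8°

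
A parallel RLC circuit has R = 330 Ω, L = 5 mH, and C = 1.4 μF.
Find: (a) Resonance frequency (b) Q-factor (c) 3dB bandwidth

Step 1 — Resonance: ω₀ = 1/√(LC) = 1/√(0.005·1.4e-06) = 1.195e+04 rad/s.
Step 2 — f₀ = ω₀/(2π) = 1902 Hz.
Step 3 — Parallel Q: Q = R/(ω₀L) = 330/(1.195e+04·0.005) = 5.522.
Step 4 — Bandwidth: Δω = ω₀/Q = 2165 rad/s; BW = Δω/(2π) = 344.5 Hz.

(a) f₀ = 1902 Hz  (b) Q = 5.522  (c) BW = 344.5 Hz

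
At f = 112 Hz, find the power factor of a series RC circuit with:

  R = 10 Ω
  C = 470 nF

Step 1 — Angular frequency: ω = 2π·f = 2π·112 = 703.7 rad/s.
Step 2 — Component impedances:
  R: Z = R = 10 Ω
  C: Z = 1/(jωC) = -j/(ω·C) = 0 - j3023 Ω
Step 3 — Series combination: Z_total = R + C = 10 - j3023 Ω = 3023∠-89.8° Ω.
Step 4 — Power factor: PF = cos(φ) = Re(Z)/|Z| = 10/3023.5 = 0.003307.
Step 5 — Type: Im(Z) = -3023 ⇒ leading (phase φ = -89.8°).

PF = 0.003307 (leading, φ = -89.8°)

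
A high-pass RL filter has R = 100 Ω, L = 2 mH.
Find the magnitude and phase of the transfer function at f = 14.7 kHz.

Step 1 — Angular frequency: ω = 2π·1.47e+04 = 9.236e+04 rad/s.
Step 2 — Transfer function: H(jω) = jωL/(R + jωL).
Step 3 — Numerator jωL = j·184.7; denominator R + jωL = 100 + j184.7.
Step 4 — H = 0.7734 + j0.4187.
Step 5 — Magnitude: |H| = 0.8794 (-1.1 dB); phase: φ = 28.4°.

|H| = 0.8794 (-1.1 dB), φ = 28.4°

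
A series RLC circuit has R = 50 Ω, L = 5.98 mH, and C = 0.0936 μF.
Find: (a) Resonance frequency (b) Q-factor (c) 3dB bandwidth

Step 1 — Resonance: ω₀ = 1/√(LC) = 1/√(0.00598·9.36e-08) = 4.227e+04 rad/s.
Step 2 — f₀ = ω₀/(2π) = 6727 Hz.
Step 3 — Series Q: Q = ω₀L/R = 4.227e+04·0.00598/50 = 5.055.
Step 4 — Bandwidth: Δω = ω₀/Q = 8361 rad/s; BW = Δω/(2π) = 1331 Hz.

(a) f₀ = 6727 Hz  (b) Q = 5.055  (c) BW = 1331 Hz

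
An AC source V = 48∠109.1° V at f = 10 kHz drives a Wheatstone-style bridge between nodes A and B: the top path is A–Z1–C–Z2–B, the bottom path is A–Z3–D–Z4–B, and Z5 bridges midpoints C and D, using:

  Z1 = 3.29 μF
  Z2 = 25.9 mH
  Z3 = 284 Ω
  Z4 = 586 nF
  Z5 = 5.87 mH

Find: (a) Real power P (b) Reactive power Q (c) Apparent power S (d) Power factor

Step 1 — Angular frequency: ω = 2π·f = 2π·1e+04 = 6.283e+04 rad/s.
Step 2 — Component impedances:
  Z1: Z = 1/(jωC) = -j/(ω·C) = 0 - j4.838 Ω
  Z2: Z = jωL = j·6.283e+04·0.0259 = 0 + j1627 Ω
  Z3: Z = R = 284 Ω
  Z4: Z = 1/(jωC) = -j/(ω·C) = 0 - j27.16 Ω
  Z5: Z = jωL = j·6.283e+04·0.00587 = 0 + j368.8 Ω
Step 3 — Bridge requires nodal analysis (the Z5 bridge couples midpoints C and D, so the two paths cannot be reduced to a simple series/parallel combination). Setting node B to ground and injecting 1 A at node A, the 3-node admittance system at A, C, D solves to V_A = Z_AB = 152.5 + j119.2 Ω = 193.5∠38.0° Ω.
Step 4 — Source phasor: V = 48∠109.1° V = -15.71 + j45.36 V.
Step 5 — Current: I = V / Z = 0.08042 + j0.2346 A = 0.248∠71.1° A.
Step 6 — Complex power: S = V·I* = 9.378 + j7.332 VA.
Step 7 — Real power: P = Re(S) = 9.378 W.
Step 8 — Reactive power: Q = Im(S) = 7.332 VAR.
Step 9 — Apparent power: |S| = 11.9 VA.
Step 10 — Power factor: PF = P/|S| = 0.7878 (lagging).

(a) P = 9.378 W  (b) Q = 7.332 VAR  (c) S = 11.9 VA  (d) PF = 0.7878 (lagging)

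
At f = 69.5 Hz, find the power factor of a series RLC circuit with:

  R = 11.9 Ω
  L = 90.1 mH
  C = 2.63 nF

Step 1 — Angular frequency: ω = 2π·f = 2π·69.5 = 436.7 rad/s.
Step 2 — Component impedances:
  R: Z = R = 11.9 Ω
  L: Z = jωL = j·436.7·0.0901 = 0 + j39.34 Ω
  C: Z = 1/(jωC) = -j/(ω·C) = 0 - j8.707e+05 Ω
Step 3 — Series combination: Z_total = R + L + C = 11.9 - j8.707e+05 Ω = 8.707e+05∠-90.0° Ω.
Step 4 — Power factor: PF = cos(φ) = Re(Z)/|Z| = 11.9/8.707e+05 = 1.367e-05.
Step 5 — Type: Im(Z) = -8.707e+05 ⇒ leading (phase φ = -90.0°).

PF = 1.367e-05 (leading, φ = -90.0°)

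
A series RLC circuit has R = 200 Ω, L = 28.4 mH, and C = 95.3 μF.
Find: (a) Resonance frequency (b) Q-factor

Step 1 — Resonance condition Im(Z)=0 gives ω₀ = 1/√(LC).
Step 2 — ω₀ = 1/√(0.0284·9.53e-05) = 607.8 rad/s.
Step 3 — f₀ = ω₀/(2π) = 96.74 Hz.
Step 4 — Series Q: Q = ω₀L/R = 607.8·0.0284/200 = 0.08631.

(a) f₀ = 96.74 Hz  (b) Q = 0.08631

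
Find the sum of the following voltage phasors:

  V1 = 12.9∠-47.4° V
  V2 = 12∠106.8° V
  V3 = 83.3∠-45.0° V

Step 1 — Convert each phasor to rectangular form:
  V1 = 12.9·(cos(-47.4°) + j·sin(-47.4°)) = 8.732 - j9.496 V
  V2 = 12·(cos(106.8°) + j·sin(106.8°)) = -3.468 + j11.49 V
  V3 = 83.3·(cos(-45.0°) + j·sin(-45.0°)) = 58.9 - j58.9 V
Step 2 — Sum components: V_total = 64.17 - j56.91 V.
Step 3 — Convert to polar: |V_total| = 85.77 V, ∠V_total = -41.6°.

V_total = 85.77∠-41.6° V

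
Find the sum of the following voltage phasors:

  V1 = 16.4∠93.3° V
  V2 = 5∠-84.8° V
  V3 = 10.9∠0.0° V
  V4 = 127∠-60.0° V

Step 1 — Convert each phasor to rectangular form:
  V1 = 16.4·(cos(93.3°) + j·sin(93.3°)) = -0.9441 + j16.37 V
  V2 = 5·(cos(-84.8°) + j·sin(-84.8°)) = 0.4532 - j4.979 V
  V3 = 10.9·(cos(0.0°) + j·sin(0.0°)) = 10.9 V
  V4 = 127·(cos(-60.0°) + j·sin(-60.0°)) = 63.5 - j110 V
Step 2 — Sum components: V_total = 73.91 - j98.59 V.
Step 3 — Convert to polar: |V_total| = 123.2 V, ∠V_total = -53.1°.

V_total = 123.2∠-53.1° V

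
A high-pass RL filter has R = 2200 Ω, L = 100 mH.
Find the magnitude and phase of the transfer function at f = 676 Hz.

Step 1 — Angular frequency: ω = 2π·676 = 4247 rad/s.
Step 2 — Transfer function: H(jω) = jωL/(R + jωL).
Step 3 — Numerator jωL = j·424.7; denominator R + jωL = 2200 + j424.7.
Step 4 — H = 0.03593 + j0.1861.
Step 5 — Magnitude: |H| = 0.1896 (-14.4 dB); phase: φ = 79.1°.

|H| = 0.1896 (-14.4 dB), φ = 79.1°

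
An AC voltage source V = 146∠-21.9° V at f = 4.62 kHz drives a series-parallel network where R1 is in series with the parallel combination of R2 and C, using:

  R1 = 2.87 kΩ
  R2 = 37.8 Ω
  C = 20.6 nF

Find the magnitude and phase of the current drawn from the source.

Step 1 — Angular frequency: ω = 2π·f = 2π·4620 = 2.903e+04 rad/s.
Step 2 — Component impedances:
  R1: Z = R = 2870 Ω
  R2: Z = R = 37.8 Ω
  C: Z = 1/(jωC) = -j/(ω·C) = 0 - j1672 Ω
Step 3 — Parallel branch: R2 || C = 1/(1/R2 + 1/C) = 37.78 - j0.854 Ω.
Step 4 — Series with R1: Z_total = R1 + (R2 || C) = 2908 - j0.854 Ω = 2908∠-0.0° Ω.
Step 5 — Source phasor: V = 146∠-21.9° V = 135.5 - j54.46 V.
Step 6 — Ohm's law: I = V / Z_total = (135.5 - j54.46) / (2908 - j0.854) = 0.04659 - j0.01871 A.
Step 7 — Convert to polar: |I| = 0.05021 A, ∠I = -21.9°.

I = 0.05021∠-21.9° A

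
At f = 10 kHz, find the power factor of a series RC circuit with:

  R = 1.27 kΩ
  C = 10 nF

Step 1 — Angular frequency: ω = 2π·f = 2π·1e+04 = 6.283e+04 rad/s.
Step 2 — Component impedances:
  R: Z = R = 1270 Ω
  C: Z = 1/(jωC) = -j/(ω·C) = 0 - j1592 Ω
Step 3 — Series combination: Z_total = R + C = 1270 - j1592 Ω = 2036∠-51.4° Ω.
Step 4 — Power factor: PF = cos(φ) = Re(Z)/|Z| = 1270/2036.2 = 0.6237.
Step 5 — Type: Im(Z) = -1592 ⇒ leading (phase φ = -51.4°).

PF = 0.6237 (leading, φ = -51.4°)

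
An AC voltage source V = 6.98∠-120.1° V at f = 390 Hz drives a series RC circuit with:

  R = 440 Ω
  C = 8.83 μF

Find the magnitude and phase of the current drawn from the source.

Step 1 — Angular frequency: ω = 2π·f = 2π·390 = 2450 rad/s.
Step 2 — Component impedances:
  R: Z = R = 440 Ω
  C: Z = 1/(jωC) = -j/(ω·C) = 0 - j46.22 Ω
Step 3 — Series combination: Z_total = R + C = 440 - j46.22 Ω = 442.4∠-6.0° Ω.
Step 4 — Source phasor: V = 6.98∠-120.1° V = -3.501 - j6.039 V.
Step 5 — Ohm's law: I = V / Z_total = (-3.501 - j6.039) / (440 - j46.22) = -0.006443 - j0.0144 A.
Step 6 — Convert to polar: |I| = 0.01578 A, ∠I = -114.1°.

I = 0.01578∠-114.1° A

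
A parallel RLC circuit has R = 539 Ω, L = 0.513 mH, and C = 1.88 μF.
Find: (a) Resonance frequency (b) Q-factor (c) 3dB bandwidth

Step 1 — Resonance: ω₀ = 1/√(LC) = 1/√(0.000513·1.88e-06) = 3.22e+04 rad/s.
Step 2 — f₀ = ω₀/(2π) = 5125 Hz.
Step 3 — Parallel Q: Q = R/(ω₀L) = 539/(3.22e+04·0.000513) = 32.63.
Step 4 — Bandwidth: Δω = ω₀/Q = 986.9 rad/s; BW = Δω/(2π) = 157.1 Hz.

(a) f₀ = 5125 Hz  (b) Q = 32.63  (c) BW = 157.1 Hz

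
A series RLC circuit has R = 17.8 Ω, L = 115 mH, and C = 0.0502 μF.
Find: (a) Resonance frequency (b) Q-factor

Step 1 — Resonance condition Im(Z)=0 gives ω₀ = 1/√(LC).
Step 2 — ω₀ = 1/√(0.115·5.02e-08) = 1.316e+04 rad/s.
Step 3 — f₀ = ω₀/(2π) = 2095 Hz.
Step 4 — Series Q: Q = ω₀L/R = 1.316e+04·0.115/17.8 = 85.03.

(a) f₀ = 2095 Hz  (b) Q = 85.03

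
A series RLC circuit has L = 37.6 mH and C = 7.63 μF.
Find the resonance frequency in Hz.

Step 1 — Resonance condition Im(Z)=0 gives ω₀ = 1/√(LC).
Step 2 — ω₀ = 1/√(0.0376·7.63e-06) = 1867 rad/s.
Step 3 — f₀ = ω₀/(2π) = 297.1 Hz.

f₀ = 297.1 Hz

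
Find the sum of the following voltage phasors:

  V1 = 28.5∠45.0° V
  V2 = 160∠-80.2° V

Step 1 — Convert each phasor to rectangular form:
  V1 = 28.5·(cos(45.0°) + j·sin(45.0°)) = 20.15 + j20.15 V
  V2 = 160·(cos(-80.2°) + j·sin(-80.2°)) = 27.23 - j157.7 V
Step 2 — Sum components: V_total = 47.39 - j137.5 V.
Step 3 — Convert to polar: |V_total| = 145.4 V, ∠V_total = -71.0°.

V_total = 145.4∠-71.0° V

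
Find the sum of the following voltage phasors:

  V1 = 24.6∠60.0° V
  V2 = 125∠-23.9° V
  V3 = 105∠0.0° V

Step 1 — Convert each phasor to rectangular form:
  V1 = 24.6·(cos(60.0°) + j·sin(60.0°)) = 12.3 + j21.3 V
  V2 = 125·(cos(-23.9°) + j·sin(-23.9°)) = 114.3 - j50.64 V
  V3 = 105·(cos(0.0°) + j·sin(0.0°)) = 105 V
Step 2 — Sum components: V_total = 231.6 - j29.34 V.
Step 3 — Convert to polar: |V_total| = 233.4 V, ∠V_total = -7.2°.

V_total = 233.4∠-7.2° V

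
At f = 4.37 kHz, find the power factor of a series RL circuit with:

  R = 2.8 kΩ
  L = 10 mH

Step 1 — Angular frequency: ω = 2π·f = 2π·4370 = 2.746e+04 rad/s.
Step 2 — Component impedances:
  R: Z = R = 2800 Ω
  L: Z = jωL = j·2.746e+04·0.01 = 0 + j274.6 Ω
Step 3 — Series combination: Z_total = R + L = 2800 + j274.6 Ω = 2813∠5.6° Ω.
Step 4 — Power factor: PF = cos(φ) = Re(Z)/|Z| = 2800/2813.4 = 0.9952.
Step 5 — Type: Im(Z) = 274.6 ⇒ lagging (phase φ = 5.6°).

PF = 0.9952 (lagging, φ = 5.6°)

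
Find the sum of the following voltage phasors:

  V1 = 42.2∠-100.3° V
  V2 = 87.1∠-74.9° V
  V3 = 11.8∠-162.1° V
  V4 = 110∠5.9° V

Step 1 — Convert each phasor to rectangular form:
  V1 = 42.2·(cos(-100.3°) + j·sin(-100.3°)) = -7.545 - j41.52 V
  V2 = 87.1·(cos(-74.9°) + j·sin(-74.9°)) = 22.69 - j84.09 V
  V3 = 11.8·(cos(-162.1°) + j·sin(-162.1°)) = -11.23 - j3.627 V
  V4 = 110·(cos(5.9°) + j·sin(5.9°)) = 109.4 + j11.31 V
Step 2 — Sum components: V_total = 113.3 - j117.9 V.
Step 3 — Convert to polar: |V_total| = 163.6 V, ∠V_total = -46.1°.

V_total = 163.6∠-46.1° V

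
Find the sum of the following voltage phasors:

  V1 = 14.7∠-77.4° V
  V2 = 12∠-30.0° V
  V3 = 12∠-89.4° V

Step 1 — Convert each phasor to rectangular form:
  V1 = 14.7·(cos(-77.4°) + j·sin(-77.4°)) = 3.207 - j14.35 V
  V2 = 12·(cos(-30.0°) + j·sin(-30.0°)) = 10.39 - j6 V
  V3 = 12·(cos(-89.4°) + j·sin(-89.4°)) = 0.1257 - j12 V
Step 2 — Sum components: V_total = 13.72 - j32.35 V.
Step 3 — Convert to polar: |V_total| = 35.14 V, ∠V_total = -67.0°.

V_total = 35.14∠-67.0° V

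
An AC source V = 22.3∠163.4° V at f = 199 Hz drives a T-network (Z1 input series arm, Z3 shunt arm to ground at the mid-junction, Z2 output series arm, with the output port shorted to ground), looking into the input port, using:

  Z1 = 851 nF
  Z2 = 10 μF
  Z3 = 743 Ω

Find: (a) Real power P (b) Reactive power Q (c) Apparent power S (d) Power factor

Step 1 — Angular frequency: ω = 2π·f = 2π·199 = 1250 rad/s.
Step 2 — Component impedances:
  Z1: Z = 1/(jωC) = -j/(ω·C) = 0 - j939.8 Ω
  Z2: Z = 1/(jωC) = -j/(ω·C) = 0 - j79.98 Ω
  Z3: Z = R = 743 Ω
Step 3 — With the output port shorted to ground, the output series arm Z2 runs from the junction to ground; the shunt arm Z3 also runs from the junction to ground. They appear in parallel: Z3 || Z2 = 8.51 - j79.06 Ω.
Step 4 — Series with input arm Z1: Z_in = Z1 + (Z3 || Z2) = 8.51 - j1019 Ω = 1019∠-89.5° Ω.
Step 5 — Source phasor: V = 22.3∠163.4° V = -21.37 + j6.371 V.
Step 6 — Current: I = V / Z = -0.006428 - j0.02092 A = 0.02189∠-107.1° A.
Step 7 — Complex power: S = V·I* = 0.004077 - j0.488 VA.
Step 8 — Real power: P = Re(S) = 0.004077 W.
Step 9 — Reactive power: Q = Im(S) = -0.488 VAR.
Step 10 — Apparent power: |S| = 0.4881 VA.
Step 11 — Power factor: PF = P/|S| = 0.008352 (leading).

(a) P = 0.004077 W  (b) Q = -0.488 VAR  (c) S = 0.4881 VA  (d) PF = 0.008352 (leading)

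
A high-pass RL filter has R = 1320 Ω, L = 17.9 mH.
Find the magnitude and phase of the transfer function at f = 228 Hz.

Step 1 — Angular frequency: ω = 2π·228 = 1433 rad/s.
Step 2 — Transfer function: H(jω) = jωL/(R + jωL).
Step 3 — Numerator jωL = j·25.64; denominator R + jωL = 1320 + j25.64.
Step 4 — H = 0.0003772 + j0.01942.
Step 5 — Magnitude: |H| = 0.01942 (-34.2 dB); phase: φ = 88.9°.

|H| = 0.01942 (-34.2 dB), φ = 88.9°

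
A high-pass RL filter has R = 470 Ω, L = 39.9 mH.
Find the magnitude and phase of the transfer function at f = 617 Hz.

Step 1 — Angular frequency: ω = 2π·617 = 3877 rad/s.
Step 2 — Transfer function: H(jω) = jωL/(R + jωL).
Step 3 — Numerator jωL = j·154.7; denominator R + jωL = 470 + j154.7.
Step 4 — H = 0.09773 + j0.2969.
Step 5 — Magnitude: |H| = 0.3126 (-10.1 dB); phase: φ = 71.8°.

|H| = 0.3126 (-10.1 dB), φ = 71.8°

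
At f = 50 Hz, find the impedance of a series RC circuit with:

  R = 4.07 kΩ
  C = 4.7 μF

Step 1 — Angular frequency: ω = 2π·f = 2π·50 = 314.2 rad/s.
Step 2 — Component impedances:
  R: Z = R = 4070 Ω
  C: Z = 1/(jωC) = -j/(ω·C) = 0 - j677.3 Ω
Step 3 — Series combination: Z_total = R + C = 4070 - j677.3 Ω = 4126∠-9.4° Ω.

Z = 4070 - j677.3 Ω = 4126∠-9.4° Ω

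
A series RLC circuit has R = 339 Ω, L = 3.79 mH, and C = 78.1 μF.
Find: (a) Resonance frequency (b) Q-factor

Step 1 — Resonance condition Im(Z)=0 gives ω₀ = 1/√(LC).
Step 2 — ω₀ = 1/√(0.00379·7.81e-05) = 1838 rad/s.
Step 3 — f₀ = ω₀/(2π) = 292.5 Hz.
Step 4 — Series Q: Q = ω₀L/R = 1838·0.00379/339 = 0.02055.

(a) f₀ = 292.5 Hz  (b) Q = 0.02055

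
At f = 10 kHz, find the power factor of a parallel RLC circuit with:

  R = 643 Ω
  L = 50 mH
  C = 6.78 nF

Step 1 — Angular frequency: ω = 2π·f = 2π·1e+04 = 6.283e+04 rad/s.
Step 2 — Component impedances:
  R: Z = R = 643 Ω
  L: Z = jωL = j·6.283e+04·0.05 = 0 + j3142 Ω
  C: Z = 1/(jωC) = -j/(ω·C) = 0 - j2347 Ω
Step 3 — Parallel combination: 1/Z_total = 1/R + 1/L + 1/C; Z_total = 639.9 - j44.31 Ω = 641.5∠-4.0° Ω.
Step 4 — Power factor: PF = cos(φ) = Re(Z)/|Z| = 639.93/641.46 = 0.9976.
Step 5 — Type: Im(Z) = -44.31 ⇒ leading (phase φ = -4.0°).

PF = 0.9976 (leading, φ = -4.0°)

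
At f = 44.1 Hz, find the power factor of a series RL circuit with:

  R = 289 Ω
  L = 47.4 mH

Step 1 — Angular frequency: ω = 2π·f = 2π·44.1 = 277.1 rad/s.
Step 2 — Component impedances:
  R: Z = R = 289 Ω
  L: Z = jωL = j·277.1·0.0474 = 0 + j13.13 Ω
Step 3 — Series combination: Z_total = R + L = 289 + j13.13 Ω = 289.3∠2.6° Ω.
Step 4 — Power factor: PF = cos(φ) = Re(Z)/|Z| = 289/289.3 = 0.999.
Step 5 — Type: Im(Z) = 13.13 ⇒ lagging (phase φ = 2.6°).

PF = 0.999 (lagging, φ = 2.6°)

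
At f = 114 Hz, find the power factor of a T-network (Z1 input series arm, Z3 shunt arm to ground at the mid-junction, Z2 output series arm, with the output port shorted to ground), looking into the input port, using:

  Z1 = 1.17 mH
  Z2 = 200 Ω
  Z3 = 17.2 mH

Step 1 — Angular frequency: ω = 2π·f = 2π·114 = 716.3 rad/s.
Step 2 — Component impedances:
  Z1: Z = jωL = j·716.3·0.00117 = 0 + j0.8381 Ω
  Z2: Z = R = 200 Ω
  Z3: Z = jωL = j·716.3·0.0172 = 0 + j12.32 Ω
Step 3 — With the output port shorted to ground, the output series arm Z2 runs from the junction to ground; the shunt arm Z3 also runs from the junction to ground. They appear in parallel: Z3 || Z2 = 0.7561 + j12.27 Ω.
Step 4 — Series with input arm Z1: Z_in = Z1 + (Z3 || Z2) = 0.7561 + j13.11 Ω = 13.13∠86.7° Ω.
Step 5 — Power factor: PF = cos(φ) = Re(Z)/|Z| = 0.75605/13.133 = 0.05757.
Step 6 — Type: Im(Z) = 13.11 ⇒ lagging (phase φ = 86.7°).

PF = 0.05757 (lagging, φ = 86.7°)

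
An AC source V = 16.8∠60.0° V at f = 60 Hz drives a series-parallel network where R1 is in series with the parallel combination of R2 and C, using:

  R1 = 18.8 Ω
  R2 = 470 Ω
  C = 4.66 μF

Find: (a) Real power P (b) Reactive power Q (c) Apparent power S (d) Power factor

Step 1 — Angular frequency: ω = 2π·f = 2π·60 = 377 rad/s.
Step 2 — Component impedances:
  R1: Z = R = 18.8 Ω
  R2: Z = R = 470 Ω
  C: Z = 1/(jωC) = -j/(ω·C) = 0 - j569.2 Ω
Step 3 — Parallel branch: R2 || C = 1/(1/R2 + 1/C) = 279.5 - j230.8 Ω.
Step 4 — Series with R1: Z_total = R1 + (R2 || C) = 298.3 - j230.8 Ω = 377.1∠-37.7° Ω.
Step 5 — Source phasor: V = 16.8∠60.0° V = 8.4 + j14.55 V.
Step 6 — Current: I = V / Z = -0.00599 + j0.04414 A = 0.04455∠97.7° A.
Step 7 — Complex power: S = V·I* = 0.592 - j0.458 VA.
Step 8 — Real power: P = Re(S) = 0.592 W.
Step 9 — Reactive power: Q = Im(S) = -0.458 VAR.
Step 10 — Apparent power: |S| = 0.7484 VA.
Step 11 — Power factor: PF = P/|S| = 0.7909 (leading).

(a) P = 0.592 W  (b) Q = -0.458 VAR  (c) S = 0.7484 VA  (d) PF = 0.7909 (leading)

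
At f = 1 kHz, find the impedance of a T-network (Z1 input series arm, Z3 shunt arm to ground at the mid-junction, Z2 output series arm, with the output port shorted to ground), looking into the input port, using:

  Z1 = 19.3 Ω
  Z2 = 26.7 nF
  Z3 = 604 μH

Step 1 — Angular frequency: ω = 2π·f = 2π·1000 = 6283 rad/s.
Step 2 — Component impedances:
  Z1: Z = R = 19.3 Ω
  Z2: Z = 1/(jωC) = -j/(ω·C) = 0 - j5961 Ω
  Z3: Z = jωL = j·6283·0.000604 = 0 + j3.795 Ω
Step 3 — With the output port shorted to ground, the output series arm Z2 runs from the junction to ground; the shunt arm Z3 also runs from the junction to ground. They appear in parallel: Z3 || Z2 = 0 + j3.797 Ω.
Step 4 — Series with input arm Z1: Z_in = Z1 + (Z3 || Z2) = 19.3 + j3.797 Ω = 19.67∠11.1° Ω.

Z = 19.3 + j3.797 Ω = 19.67∠11.1° Ω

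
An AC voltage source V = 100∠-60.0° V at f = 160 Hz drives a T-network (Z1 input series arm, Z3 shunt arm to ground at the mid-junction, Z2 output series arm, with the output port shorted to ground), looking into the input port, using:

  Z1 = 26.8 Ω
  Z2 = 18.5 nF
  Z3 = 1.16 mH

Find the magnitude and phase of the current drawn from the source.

Step 1 — Angular frequency: ω = 2π·f = 2π·160 = 1005 rad/s.
Step 2 — Component impedances:
  Z1: Z = R = 26.8 Ω
  Z2: Z = 1/(jωC) = -j/(ω·C) = 0 - j5.377e+04 Ω
  Z3: Z = jωL = j·1005·0.00116 = 0 + j1.166 Ω
Step 3 — With the output port shorted to ground, the output series arm Z2 runs from the junction to ground; the shunt arm Z3 also runs from the junction to ground. They appear in parallel: Z3 || Z2 = 0 + j1.166 Ω.
Step 4 — Series with input arm Z1: Z_in = Z1 + (Z3 || Z2) = 26.8 + j1.166 Ω = 26.83∠2.5° Ω.
Step 5 — Source phasor: V = 100∠-60.0° V = 50 - j86.6 V.
Step 6 — Ohm's law: I = V / Z_total = (50 - j86.6) / (26.8 + j1.166) = 1.722 - j3.306 A.
Step 7 — Convert to polar: |I| = 3.728 A, ∠I = -62.5°.

I = 3.728∠-62.5° A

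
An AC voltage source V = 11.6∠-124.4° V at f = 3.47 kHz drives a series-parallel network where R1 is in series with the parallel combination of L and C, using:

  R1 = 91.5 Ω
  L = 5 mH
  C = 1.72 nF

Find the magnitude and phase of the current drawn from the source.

Step 1 — Angular frequency: ω = 2π·f = 2π·3470 = 2.18e+04 rad/s.
Step 2 — Component impedances:
  R1: Z = R = 91.5 Ω
  L: Z = jωL = j·2.18e+04·0.005 = 0 + j109 Ω
  C: Z = 1/(jωC) = -j/(ω·C) = 0 - j2.667e+04 Ω
Step 3 — Parallel branch: L || C = 1/(1/L + 1/C) = 0 + j109.5 Ω.
Step 4 — Series with R1: Z_total = R1 + (L || C) = 91.5 + j109.5 Ω = 142.7∠50.1° Ω.
Step 5 — Source phasor: V = 11.6∠-124.4° V = -6.554 - j9.571 V.
Step 6 — Ohm's law: I = V / Z_total = (-6.554 - j9.571) / (91.5 + j109.5) = -0.08093 - j0.007783 A.
Step 7 — Convert to polar: |I| = 0.08131 A, ∠I = -174.5°.

I = 0.08131∠-174.5° A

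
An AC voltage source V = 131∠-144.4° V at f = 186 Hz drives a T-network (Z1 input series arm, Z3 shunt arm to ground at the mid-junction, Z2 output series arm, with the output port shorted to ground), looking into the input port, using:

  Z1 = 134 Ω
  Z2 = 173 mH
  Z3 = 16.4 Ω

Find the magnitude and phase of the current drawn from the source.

Step 1 — Angular frequency: ω = 2π·f = 2π·186 = 1169 rad/s.
Step 2 — Component impedances:
  Z1: Z = R = 134 Ω
  Z2: Z = jωL = j·1169·0.173 = 0 + j202.2 Ω
  Z3: Z = R = 16.4 Ω
Step 3 — With the output port shorted to ground, the output series arm Z2 runs from the junction to ground; the shunt arm Z3 also runs from the junction to ground. They appear in parallel: Z3 || Z2 = 16.29 + j1.322 Ω.
Step 4 — Series with input arm Z1: Z_in = Z1 + (Z3 || Z2) = 150.3 + j1.322 Ω = 150.3∠0.5° Ω.
Step 5 — Source phasor: V = 131∠-144.4° V = -106.5 - j76.26 V.
Step 6 — Ohm's law: I = V / Z_total = (-106.5 - j76.26) / (150.3 + j1.322) = -0.7131 - j0.5011 A.
Step 7 — Convert to polar: |I| = 0.8716 A, ∠I = -144.9°.

I = 0.8716∠-144.9° A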